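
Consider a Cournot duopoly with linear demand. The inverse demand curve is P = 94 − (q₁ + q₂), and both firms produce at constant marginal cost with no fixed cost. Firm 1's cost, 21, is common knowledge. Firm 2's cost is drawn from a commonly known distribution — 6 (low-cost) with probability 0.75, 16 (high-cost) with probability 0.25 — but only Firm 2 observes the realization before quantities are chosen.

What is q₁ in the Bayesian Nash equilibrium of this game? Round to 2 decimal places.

20.17

Type-c best response for Firm 2: q₂(c) = (94 − c)/2 − q₁/2.
Firm 1 maximizes expected profit; its first-order condition is 94 − 2q₁ − E[q₂] − 21 = 0.
Substituting E[q₂] and solving: E[c₂] = 8.5, so q₁ = (94 − 2·21 + 8.5)/3 = 20.1667.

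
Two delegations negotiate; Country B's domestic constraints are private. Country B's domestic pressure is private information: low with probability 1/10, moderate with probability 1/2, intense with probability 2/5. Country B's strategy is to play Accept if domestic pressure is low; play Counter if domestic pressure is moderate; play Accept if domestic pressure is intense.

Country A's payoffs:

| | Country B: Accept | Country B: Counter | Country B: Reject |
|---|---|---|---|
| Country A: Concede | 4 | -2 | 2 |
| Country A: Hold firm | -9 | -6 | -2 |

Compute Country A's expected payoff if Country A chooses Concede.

1

Take the expectation over Country B's domestic pressure, weighting each type's action by its prior probability.
E[Concede] = 1/10·4 + 1/2·(-2) + 2/5·4 = 2/5 + (-1) + 8/5 = 1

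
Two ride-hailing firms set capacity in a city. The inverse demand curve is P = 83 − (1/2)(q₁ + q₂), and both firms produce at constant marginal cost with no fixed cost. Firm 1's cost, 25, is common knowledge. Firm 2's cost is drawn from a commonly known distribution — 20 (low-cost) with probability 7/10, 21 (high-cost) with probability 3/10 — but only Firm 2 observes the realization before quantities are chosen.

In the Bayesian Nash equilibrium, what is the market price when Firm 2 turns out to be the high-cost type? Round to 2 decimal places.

Firm 2 with cost c maximizes (83 − (1/2)(q₁+q₂) − c)·q₂, giving q₂(c) = (83 − c − (1/2)q₁).
E[c₂] = 7/10·20 + 3/10·21 = 20.3
Firm 1's FOC against E[q₂] yields q₁ = (83 − 2·25 + E[c₂])/(3/2) = (83 − 50 + 20.3)/(3/2) = 35.5333.
q₂(high-cost) = 44.2333, so P = 83 − (1/2)·(35.5333 + 44.2333) = 43.1167.

43.12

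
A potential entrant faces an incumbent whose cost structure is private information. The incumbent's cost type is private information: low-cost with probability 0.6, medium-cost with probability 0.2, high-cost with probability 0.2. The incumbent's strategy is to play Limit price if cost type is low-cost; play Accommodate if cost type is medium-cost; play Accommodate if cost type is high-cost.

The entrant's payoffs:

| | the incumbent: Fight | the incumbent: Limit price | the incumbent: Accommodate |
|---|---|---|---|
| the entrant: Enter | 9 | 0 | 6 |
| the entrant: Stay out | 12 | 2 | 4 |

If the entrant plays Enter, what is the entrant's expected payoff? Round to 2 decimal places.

Take the expectation over the incumbent's cost type, weighting each type's action by its prior probability.
E[Enter] = 0.6·0 + 0.2·6 + 0.2·6 = 0 + 1.2 + 1.2 = 2.4

2.40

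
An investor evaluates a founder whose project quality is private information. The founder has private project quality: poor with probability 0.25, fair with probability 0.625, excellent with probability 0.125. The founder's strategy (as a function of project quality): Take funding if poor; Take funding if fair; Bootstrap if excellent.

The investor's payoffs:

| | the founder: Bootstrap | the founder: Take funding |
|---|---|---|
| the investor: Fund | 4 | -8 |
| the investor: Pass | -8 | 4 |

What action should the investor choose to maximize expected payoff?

Pass

E[Fund] = 0.25·(-8) + 0.625·(-8) + 0.125·(4) = -6.5
E[Pass] = 0.25·(4) + 0.625·(4) + 0.125·(-8) = 2.5
Best response: Pass (2.5 is the largest).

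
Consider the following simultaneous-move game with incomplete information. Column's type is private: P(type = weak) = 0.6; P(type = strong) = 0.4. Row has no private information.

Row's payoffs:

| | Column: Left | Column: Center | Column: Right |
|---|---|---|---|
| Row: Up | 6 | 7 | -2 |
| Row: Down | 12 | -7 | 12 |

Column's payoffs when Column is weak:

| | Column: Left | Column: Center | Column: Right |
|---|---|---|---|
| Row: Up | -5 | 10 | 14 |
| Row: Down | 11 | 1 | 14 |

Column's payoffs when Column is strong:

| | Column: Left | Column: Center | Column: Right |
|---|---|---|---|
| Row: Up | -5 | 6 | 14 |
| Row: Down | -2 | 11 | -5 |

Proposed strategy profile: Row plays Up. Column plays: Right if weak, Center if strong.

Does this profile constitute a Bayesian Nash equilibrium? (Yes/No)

No

Row plays Up: E[Up] = 0.6·(-2) + 0.4·(7) = 1.6; E[Down] = 4.4. Not best-responding. ✗
Column (type weak), facing Up: Left gives -5, Center gives 10, Right gives 14. Proposed Right is best. ✓
Column (type strong), facing Up: Left gives -5, Center gives 6, Right gives 14. Proposed Center is not best — profitable deviation exists. ✗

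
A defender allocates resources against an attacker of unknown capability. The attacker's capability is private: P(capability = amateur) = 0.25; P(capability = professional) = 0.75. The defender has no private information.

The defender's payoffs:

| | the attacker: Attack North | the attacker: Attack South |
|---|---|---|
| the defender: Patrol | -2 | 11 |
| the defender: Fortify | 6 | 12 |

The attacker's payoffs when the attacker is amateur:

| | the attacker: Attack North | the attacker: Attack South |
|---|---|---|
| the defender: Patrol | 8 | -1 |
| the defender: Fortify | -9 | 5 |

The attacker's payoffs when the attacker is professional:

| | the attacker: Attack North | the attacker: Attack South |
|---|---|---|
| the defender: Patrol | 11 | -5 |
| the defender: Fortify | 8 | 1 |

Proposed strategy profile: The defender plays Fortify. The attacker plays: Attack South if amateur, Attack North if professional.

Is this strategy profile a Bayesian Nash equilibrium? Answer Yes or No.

Yes

The defender plays Fortify: E[Fortify] = 0.25·(12) + 0.75·(6) = 7.5; E[Patrol] = 1.25. Best-responding. ✓
The attacker (capability amateur), facing Fortify: Attack North gives -9, Attack South gives 5. Proposed Attack South is best. ✓
The attacker (capability professional), facing Fortify: Attack North gives 8, Attack South gives 1. Proposed Attack North is best. ✓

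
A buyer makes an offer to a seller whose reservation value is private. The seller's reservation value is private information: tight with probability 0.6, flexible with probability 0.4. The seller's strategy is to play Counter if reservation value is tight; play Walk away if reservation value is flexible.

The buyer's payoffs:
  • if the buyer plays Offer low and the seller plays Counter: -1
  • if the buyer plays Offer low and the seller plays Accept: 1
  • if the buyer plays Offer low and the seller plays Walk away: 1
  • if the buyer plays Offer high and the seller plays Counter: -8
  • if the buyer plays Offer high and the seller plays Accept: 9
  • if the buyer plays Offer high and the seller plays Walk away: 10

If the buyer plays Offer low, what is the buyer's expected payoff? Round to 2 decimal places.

-0.20

E[Offer low] = 0.6·(-1) + 0.4·1 = (-0.6) + 0.4 = -0.2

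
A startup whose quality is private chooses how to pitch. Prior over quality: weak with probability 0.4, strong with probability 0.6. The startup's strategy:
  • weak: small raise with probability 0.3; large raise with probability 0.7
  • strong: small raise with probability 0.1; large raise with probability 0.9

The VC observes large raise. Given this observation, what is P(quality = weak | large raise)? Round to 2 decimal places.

0.34

P(large raise) = 0.4·0.7 + 0.6·0.9 = 0.82
P(weak | large raise) = (0.4·0.7) / 0.82 = 0.28 / 0.82 = 0.341463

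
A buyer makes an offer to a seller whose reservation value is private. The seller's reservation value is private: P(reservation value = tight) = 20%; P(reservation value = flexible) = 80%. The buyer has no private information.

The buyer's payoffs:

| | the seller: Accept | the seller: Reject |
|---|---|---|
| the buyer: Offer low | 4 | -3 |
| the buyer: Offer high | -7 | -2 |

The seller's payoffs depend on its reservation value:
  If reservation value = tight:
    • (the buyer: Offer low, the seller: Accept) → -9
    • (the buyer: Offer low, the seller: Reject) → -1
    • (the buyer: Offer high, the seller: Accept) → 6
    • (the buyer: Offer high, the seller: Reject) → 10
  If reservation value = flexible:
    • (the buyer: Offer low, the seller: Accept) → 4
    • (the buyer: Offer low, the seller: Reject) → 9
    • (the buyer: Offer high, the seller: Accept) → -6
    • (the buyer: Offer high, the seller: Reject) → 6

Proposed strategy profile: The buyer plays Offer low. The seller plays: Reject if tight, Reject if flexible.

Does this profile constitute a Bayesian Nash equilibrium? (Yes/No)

The buyer plays Offer low: E[Offer low] = 0.2·(-3) + 0.8·(-3) = -3; E[Offer high] = -2. Not best-responding. ✗
The seller (reservation value tight), facing Offer low: Accept gives -9, Reject gives -1. Proposed Reject is best. ✓
The seller (reservation value flexible), facing Offer low: Accept gives 4, Reject gives 9. Proposed Reject is best. ✓

No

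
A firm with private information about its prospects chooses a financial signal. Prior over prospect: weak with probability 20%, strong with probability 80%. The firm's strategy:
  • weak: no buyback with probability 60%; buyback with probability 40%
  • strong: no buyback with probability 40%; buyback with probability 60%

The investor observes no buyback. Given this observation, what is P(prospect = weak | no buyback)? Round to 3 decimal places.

0.273

Apply Bayes' rule using the sender's strategy as the likelihood.
P(no buyback) = 0.2·0.6 + 0.8·0.4 = 0.44
P(weak | no buyback) = (0.2·0.6) / 0.44 = 0.12 / 0.44 = 0.272727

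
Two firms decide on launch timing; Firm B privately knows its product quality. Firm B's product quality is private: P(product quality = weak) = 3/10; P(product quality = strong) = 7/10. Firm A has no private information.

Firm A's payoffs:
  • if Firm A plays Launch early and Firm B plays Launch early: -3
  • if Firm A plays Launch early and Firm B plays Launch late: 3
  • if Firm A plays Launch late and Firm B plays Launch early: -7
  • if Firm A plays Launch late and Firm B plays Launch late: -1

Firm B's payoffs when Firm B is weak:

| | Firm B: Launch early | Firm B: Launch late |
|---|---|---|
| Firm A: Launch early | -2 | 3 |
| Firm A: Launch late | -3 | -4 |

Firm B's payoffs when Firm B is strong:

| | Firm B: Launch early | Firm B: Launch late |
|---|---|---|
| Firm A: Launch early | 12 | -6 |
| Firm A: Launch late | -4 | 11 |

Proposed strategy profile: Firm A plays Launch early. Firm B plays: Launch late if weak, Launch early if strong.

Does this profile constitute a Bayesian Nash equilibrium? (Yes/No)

Yes

Firm A plays Launch early: E[Launch early] = 3/10·(3) + 7/10·(-3) = -6/5; E[Launch late] = -26/5. Best-responding. ✓
Firm B (product quality weak), facing Launch early: Launch early gives -2, Launch late gives 3. Proposed Launch late is best. ✓
Firm B (product quality strong), facing Launch early: Launch early gives 12, Launch late gives -6. Proposed Launch early is best. ✓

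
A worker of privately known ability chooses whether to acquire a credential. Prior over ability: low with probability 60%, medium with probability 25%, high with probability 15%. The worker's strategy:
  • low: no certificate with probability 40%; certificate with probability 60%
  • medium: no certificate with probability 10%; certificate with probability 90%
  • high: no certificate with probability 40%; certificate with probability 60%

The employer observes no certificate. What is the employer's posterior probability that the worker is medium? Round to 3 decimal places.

P(no certificate) = 0.6·0.4 + 0.25·0.1 + 0.15·0.4 = 0.325
P(medium | no certificate) = (0.25·0.1) / 0.325 = 0.025 / 0.325 = 0.0769231

0.077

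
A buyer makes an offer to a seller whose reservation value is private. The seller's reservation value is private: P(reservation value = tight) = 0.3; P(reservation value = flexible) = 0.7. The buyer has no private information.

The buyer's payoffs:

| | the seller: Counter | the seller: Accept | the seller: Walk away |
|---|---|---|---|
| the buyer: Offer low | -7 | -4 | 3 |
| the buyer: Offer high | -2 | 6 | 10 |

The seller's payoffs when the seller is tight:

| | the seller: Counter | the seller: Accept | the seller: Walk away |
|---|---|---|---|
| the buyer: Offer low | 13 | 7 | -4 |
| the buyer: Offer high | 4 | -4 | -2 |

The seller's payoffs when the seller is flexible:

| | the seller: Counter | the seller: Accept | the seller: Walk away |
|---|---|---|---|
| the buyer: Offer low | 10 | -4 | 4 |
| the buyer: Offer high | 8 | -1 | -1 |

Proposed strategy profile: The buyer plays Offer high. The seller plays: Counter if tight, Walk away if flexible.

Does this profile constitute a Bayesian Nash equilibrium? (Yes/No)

The buyer plays Offer high: E[Offer high] = 0.3·(-2) + 0.7·(10) = 6.4; E[Offer low] = 0. Best-responding. ✓
The seller (reservation value tight), facing Offer high: Counter gives 4, Accept gives -4, Walk away gives -2. Proposed Counter is best. ✓
The seller (reservation value flexible), facing Offer high: Counter gives 8, Accept gives -1, Walk away gives -1. Proposed Walk away is not best — profitable deviation exists. ✗

No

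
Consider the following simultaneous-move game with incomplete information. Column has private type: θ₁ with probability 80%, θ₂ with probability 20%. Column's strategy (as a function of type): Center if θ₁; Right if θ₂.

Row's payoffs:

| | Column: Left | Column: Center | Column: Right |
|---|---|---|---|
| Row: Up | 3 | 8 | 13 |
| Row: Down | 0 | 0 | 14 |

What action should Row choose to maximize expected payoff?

Up

Compute Row's expected payoff for each action, taking the expectation over Column's type.
E[Up] = 0.8·(8) + 0.2·(13) = 9
E[Down] = 0.8·(0) + 0.2·(14) = 2.8
Best response: Up (9 is the largest).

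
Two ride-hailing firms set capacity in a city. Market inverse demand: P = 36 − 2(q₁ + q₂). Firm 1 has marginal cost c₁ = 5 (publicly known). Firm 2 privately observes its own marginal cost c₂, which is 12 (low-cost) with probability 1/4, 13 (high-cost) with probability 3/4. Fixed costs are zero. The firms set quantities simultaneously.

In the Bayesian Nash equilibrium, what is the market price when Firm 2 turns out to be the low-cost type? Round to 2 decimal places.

Type-c best response for Firm 2: q₂(c) = (36 − c)/4 − q₁/2.
Firm 1 maximizes expected profit; its first-order condition is 36 − 4q₁ − 2E[q₂] − 5 = 0.
Substituting E[q₂] and solving: E[c₂] = 12.75, so q₁ = (36 − 2·5 + 12.75)/6 = 6.45833.
q₂(low-cost) = 2.77083, so P = 36 − 2·(6.45833 + 2.77083) = 17.5417.

17.54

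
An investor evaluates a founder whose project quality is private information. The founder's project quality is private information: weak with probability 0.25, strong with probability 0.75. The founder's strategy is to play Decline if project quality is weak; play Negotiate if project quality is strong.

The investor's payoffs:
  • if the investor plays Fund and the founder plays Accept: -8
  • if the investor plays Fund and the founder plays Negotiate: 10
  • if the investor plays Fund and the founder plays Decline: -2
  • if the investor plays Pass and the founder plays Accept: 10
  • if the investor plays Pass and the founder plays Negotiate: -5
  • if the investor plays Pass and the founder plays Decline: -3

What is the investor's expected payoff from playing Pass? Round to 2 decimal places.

-4.50

E[Pass] = 0.25·(-3) + 0.75·(-5) = (-0.75) + (-3.75) = -4.5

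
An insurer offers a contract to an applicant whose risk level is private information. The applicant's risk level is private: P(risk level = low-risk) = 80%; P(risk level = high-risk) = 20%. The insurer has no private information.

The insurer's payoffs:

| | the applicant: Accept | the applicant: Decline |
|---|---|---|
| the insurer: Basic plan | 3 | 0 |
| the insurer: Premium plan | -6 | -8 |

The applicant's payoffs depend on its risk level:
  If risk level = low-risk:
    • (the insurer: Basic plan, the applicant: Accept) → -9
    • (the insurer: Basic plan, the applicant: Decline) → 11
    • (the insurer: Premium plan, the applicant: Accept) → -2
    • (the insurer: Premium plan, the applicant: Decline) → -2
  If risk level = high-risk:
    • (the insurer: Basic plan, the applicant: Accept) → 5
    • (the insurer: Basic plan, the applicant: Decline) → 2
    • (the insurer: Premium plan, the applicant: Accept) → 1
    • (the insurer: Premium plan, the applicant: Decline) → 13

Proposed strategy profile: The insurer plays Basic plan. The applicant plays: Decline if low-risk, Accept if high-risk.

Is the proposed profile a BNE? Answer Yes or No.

The insurer plays Basic plan: E[Basic plan] = 0.8·(0) + 0.2·(3) = 0.6; E[Premium plan] = -7.6. Best-responding. ✓
The applicant (risk level low-risk), facing Basic plan: Accept gives -9, Decline gives 11. Proposed Decline is best. ✓
The applicant (risk level high-risk), facing Basic plan: Accept gives 5, Decline gives 2. Proposed Accept is best. ✓

Yes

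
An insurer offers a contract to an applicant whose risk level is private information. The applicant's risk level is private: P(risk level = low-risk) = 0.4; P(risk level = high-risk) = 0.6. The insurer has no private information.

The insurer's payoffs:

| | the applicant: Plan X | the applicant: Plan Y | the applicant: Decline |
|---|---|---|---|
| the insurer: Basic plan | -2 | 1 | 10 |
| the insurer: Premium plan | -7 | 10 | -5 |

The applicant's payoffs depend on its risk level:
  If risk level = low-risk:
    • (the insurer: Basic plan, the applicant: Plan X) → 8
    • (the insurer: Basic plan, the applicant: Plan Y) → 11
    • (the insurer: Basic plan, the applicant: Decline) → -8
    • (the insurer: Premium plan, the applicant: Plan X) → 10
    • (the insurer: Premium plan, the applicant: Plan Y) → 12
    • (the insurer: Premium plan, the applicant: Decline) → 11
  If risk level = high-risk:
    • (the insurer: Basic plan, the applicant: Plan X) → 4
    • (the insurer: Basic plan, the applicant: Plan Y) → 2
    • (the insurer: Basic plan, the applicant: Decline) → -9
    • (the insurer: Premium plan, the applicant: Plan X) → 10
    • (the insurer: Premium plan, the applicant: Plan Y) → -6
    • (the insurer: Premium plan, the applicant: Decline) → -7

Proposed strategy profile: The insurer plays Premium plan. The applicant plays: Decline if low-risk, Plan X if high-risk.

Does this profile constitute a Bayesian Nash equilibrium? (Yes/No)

The insurer plays Premium plan: E[Premium plan] = 0.4·(-5) + 0.6·(-7) = -6.2; E[Basic plan] = 2.8. Not best-responding. ✗
The applicant (risk level low-risk), facing Premium plan: Plan X gives 10, Plan Y gives 12, Decline gives 11. Proposed Decline is not best — profitable deviation exists. ✗
The applicant (risk level high-risk), facing Premium plan: Plan X gives 10, Plan Y gives -6, Decline gives -7. Proposed Plan X is best. ✓

No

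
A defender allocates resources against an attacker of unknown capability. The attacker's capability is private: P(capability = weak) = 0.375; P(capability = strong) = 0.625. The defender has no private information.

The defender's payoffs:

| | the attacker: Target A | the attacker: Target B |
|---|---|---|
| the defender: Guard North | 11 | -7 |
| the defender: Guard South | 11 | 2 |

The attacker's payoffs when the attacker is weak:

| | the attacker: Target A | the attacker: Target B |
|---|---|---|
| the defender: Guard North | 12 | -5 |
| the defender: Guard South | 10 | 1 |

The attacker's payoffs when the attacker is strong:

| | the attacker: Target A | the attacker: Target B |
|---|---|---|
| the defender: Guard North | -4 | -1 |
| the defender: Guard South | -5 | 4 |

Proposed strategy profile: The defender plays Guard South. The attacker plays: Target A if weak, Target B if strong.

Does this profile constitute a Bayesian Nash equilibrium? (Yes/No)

Yes

A profile is a BNE iff every type of every player is best-responding given beliefs about the other side.
The defender plays Guard South: E[Guard South] = 0.375·(11) + 0.625·(2) = 5.375; E[Guard North] = -0.25. Best-responding. ✓
The attacker (capability weak), facing Guard South: Target A gives 10, Target B gives 1. Proposed Target A is best. ✓
The attacker (capability strong), facing Guard South: Target A gives -5, Target B gives 4. Proposed Target B is best. ✓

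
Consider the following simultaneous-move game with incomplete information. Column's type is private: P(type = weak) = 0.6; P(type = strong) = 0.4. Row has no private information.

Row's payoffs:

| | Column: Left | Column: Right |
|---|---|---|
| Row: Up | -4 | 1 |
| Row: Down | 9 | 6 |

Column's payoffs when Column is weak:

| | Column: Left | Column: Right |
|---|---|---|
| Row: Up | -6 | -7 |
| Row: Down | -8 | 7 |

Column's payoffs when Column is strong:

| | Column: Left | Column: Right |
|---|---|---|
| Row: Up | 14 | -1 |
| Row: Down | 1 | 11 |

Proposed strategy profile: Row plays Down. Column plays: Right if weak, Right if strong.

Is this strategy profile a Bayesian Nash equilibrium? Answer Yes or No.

Yes

A profile is a BNE iff every type of every player is best-responding given beliefs about the other side.
Row plays Down: E[Down] = 0.6·(6) + 0.4·(6) = 6; E[Up] = 1. Best-responding. ✓
Column (type weak), facing Down: Left gives -8, Right gives 7. Proposed Right is best. ✓
Column (type strong), facing Down: Left gives 1, Right gives 11. Proposed Right is best. ✓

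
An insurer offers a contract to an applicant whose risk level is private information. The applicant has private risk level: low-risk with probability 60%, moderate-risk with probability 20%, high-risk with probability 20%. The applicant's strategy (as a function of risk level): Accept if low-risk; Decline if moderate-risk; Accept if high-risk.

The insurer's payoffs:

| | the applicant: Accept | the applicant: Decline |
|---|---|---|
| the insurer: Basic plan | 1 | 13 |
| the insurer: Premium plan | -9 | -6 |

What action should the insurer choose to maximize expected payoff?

Basic plan

Compute the insurer's expected payoff for each action, taking the expectation over the applicant's type.
E[Basic plan] = 0.6·(1) + 0.2·(13) + 0.2·(1) = 3.4
E[Premium plan] = 0.6·(-9) + 0.2·(-6) + 0.2·(-9) = -8.4
Best response: Basic plan (3.4 is the largest).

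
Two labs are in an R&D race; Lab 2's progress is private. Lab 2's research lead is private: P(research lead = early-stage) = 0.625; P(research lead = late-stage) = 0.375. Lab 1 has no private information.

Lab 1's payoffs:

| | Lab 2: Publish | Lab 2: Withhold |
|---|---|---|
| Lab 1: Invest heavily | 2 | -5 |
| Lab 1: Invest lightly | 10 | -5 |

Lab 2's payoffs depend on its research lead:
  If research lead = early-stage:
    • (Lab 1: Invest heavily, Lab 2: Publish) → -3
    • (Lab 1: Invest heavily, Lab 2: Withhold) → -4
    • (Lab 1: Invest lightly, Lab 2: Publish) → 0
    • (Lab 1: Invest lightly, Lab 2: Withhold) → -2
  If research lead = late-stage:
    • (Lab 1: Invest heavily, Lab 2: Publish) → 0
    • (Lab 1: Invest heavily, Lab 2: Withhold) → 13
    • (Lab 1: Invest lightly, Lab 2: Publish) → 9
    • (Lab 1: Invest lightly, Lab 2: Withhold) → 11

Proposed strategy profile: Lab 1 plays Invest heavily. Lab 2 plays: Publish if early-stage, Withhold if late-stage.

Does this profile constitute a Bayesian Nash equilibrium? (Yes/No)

No

Lab 1 plays Invest heavily: E[Invest heavily] = 0.625·(2) + 0.375·(-5) = -0.625; E[Invest lightly] = 4.375. Not best-responding. ✗
Lab 2 (research lead early-stage), facing Invest heavily: Publish gives -3, Withhold gives -4. Proposed Publish is best. ✓
Lab 2 (research lead late-stage), facing Invest heavily: Publish gives 0, Withhold gives 13. Proposed Withhold is best. ✓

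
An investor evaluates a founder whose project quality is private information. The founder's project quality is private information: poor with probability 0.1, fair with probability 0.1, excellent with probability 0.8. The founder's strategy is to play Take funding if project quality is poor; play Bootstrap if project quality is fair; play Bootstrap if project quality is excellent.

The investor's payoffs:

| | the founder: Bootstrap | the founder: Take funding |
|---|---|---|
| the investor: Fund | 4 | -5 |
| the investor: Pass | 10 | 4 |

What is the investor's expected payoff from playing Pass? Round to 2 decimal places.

Take the expectation over the founder's project quality, weighting each type's action by its prior probability.
E[Pass] = 0.1·4 + 0.1·10 + 0.8·10 = 0.4 + 1 + 8 = 9.4

9.40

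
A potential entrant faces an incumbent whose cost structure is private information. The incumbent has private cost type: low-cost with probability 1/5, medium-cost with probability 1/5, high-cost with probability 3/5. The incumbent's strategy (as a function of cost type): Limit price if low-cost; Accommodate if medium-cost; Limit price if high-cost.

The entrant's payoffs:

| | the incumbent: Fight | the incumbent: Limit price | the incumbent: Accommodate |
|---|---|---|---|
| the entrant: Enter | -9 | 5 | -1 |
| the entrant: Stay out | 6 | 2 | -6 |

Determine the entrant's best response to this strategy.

Compute the entrant's expected payoff for each action, taking the expectation over the incumbent's type.
E[Enter] = 1/5·(5) + 1/5·(-1) + 3/5·(5) = 19/5
E[Stay out] = 1/5·(2) + 1/5·(-6) + 3/5·(2) = 2/5
Best response: Enter (19/5 is the largest).

Enter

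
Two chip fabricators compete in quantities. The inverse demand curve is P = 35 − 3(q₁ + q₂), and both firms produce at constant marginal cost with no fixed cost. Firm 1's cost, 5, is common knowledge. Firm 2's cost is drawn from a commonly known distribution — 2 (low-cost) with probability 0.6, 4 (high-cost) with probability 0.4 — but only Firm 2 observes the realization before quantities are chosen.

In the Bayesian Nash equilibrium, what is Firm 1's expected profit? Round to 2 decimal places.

28.62

Firm 2 with cost c maximizes (35 − 3(q₁+q₂) − c)·q₂, giving q₂(c) = (35 − c − 3q₁)/6.
E[c₂] = 0.6·2 + 0.4·4 = 2.8
Firm 1's FOC against E[q₂] yields q₁ = (35 − 2·5 + E[c₂])/9 = (35 − 10 + 2.8)/9 = 3.08889.
E[P] = 35 − 3·(q₁ + E[q₂]) = 14.2667; Firm 1's expected profit = (E[P] − 5)·q₁ = (14.2667 − 5)·3.08889 = 28.6237.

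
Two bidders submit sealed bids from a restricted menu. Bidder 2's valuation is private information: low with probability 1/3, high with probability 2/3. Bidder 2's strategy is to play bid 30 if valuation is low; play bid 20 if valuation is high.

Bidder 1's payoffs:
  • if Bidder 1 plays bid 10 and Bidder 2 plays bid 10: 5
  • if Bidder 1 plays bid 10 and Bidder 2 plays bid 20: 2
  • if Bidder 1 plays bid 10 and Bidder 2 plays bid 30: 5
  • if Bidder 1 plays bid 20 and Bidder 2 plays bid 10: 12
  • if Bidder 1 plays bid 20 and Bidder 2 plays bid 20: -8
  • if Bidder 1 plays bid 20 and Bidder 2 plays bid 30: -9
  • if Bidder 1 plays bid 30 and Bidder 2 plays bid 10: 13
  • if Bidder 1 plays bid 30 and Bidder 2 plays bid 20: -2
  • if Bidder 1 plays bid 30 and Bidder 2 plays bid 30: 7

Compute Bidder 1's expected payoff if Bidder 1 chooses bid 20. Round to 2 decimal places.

E[bid 20] = 1/3·(-9) + 2/3·(-8) = (-3) + (-16/3) = -25/3

-8.33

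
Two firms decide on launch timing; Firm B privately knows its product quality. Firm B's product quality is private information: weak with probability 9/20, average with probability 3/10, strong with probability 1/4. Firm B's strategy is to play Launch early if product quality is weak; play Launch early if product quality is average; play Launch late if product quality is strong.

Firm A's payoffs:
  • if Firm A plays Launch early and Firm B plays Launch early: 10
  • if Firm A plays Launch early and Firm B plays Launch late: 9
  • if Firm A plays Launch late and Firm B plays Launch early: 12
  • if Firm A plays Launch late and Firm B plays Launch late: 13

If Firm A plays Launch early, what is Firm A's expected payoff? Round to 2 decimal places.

9.75

E[Launch early] = 9/20·10 + 3/10·10 + 1/4·9 = 9/2 + 3 + 9/4 = 39/4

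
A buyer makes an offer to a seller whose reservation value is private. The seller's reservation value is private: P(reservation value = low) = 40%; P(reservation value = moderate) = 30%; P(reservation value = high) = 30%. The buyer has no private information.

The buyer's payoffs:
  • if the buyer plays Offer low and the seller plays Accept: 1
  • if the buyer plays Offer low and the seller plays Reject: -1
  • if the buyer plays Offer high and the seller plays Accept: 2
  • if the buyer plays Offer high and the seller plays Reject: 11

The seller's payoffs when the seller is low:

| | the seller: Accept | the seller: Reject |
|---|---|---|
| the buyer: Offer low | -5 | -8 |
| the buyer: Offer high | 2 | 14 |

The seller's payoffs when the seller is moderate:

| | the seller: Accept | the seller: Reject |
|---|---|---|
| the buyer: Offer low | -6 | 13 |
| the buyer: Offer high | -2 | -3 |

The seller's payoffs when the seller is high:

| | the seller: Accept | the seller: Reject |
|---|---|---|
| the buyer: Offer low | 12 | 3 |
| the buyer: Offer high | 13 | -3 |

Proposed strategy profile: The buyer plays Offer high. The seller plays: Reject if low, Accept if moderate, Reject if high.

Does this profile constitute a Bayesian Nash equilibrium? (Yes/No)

No

The buyer plays Offer high: E[Offer high] = 0.4·(11) + 0.3·(2) + 0.3·(11) = 8.3; E[Offer low] = -0.4. Best-responding. ✓
The seller (reservation value low), facing Offer high: Accept gives 2, Reject gives 14. Proposed Reject is best. ✓
The seller (reservation value moderate), facing Offer high: Accept gives -2, Reject gives -3. Proposed Accept is best. ✓
The seller (reservation value high), facing Offer high: Accept gives 13, Reject gives -3. Proposed Reject is not best — profitable deviation exists. ✗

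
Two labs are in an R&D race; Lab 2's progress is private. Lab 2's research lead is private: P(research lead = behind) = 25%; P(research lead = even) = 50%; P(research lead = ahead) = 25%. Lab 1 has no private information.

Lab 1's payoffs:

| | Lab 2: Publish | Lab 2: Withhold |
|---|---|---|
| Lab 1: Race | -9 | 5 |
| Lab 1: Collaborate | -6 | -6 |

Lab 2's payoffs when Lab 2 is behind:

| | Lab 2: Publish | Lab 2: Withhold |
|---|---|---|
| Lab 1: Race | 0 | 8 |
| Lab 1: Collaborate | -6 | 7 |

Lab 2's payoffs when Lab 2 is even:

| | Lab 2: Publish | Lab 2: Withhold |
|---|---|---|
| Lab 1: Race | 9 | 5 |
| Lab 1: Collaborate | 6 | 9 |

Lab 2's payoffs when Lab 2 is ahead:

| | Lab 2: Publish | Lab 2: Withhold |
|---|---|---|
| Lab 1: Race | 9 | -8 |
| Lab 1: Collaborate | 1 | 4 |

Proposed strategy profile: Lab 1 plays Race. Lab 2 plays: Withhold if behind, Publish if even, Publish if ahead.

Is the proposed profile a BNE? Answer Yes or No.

Yes

Lab 1 plays Race: E[Race] = 0.25·(5) + 0.5·(-9) + 0.25·(-9) = -5.5; E[Collaborate] = -6. Best-responding. ✓
Lab 2 (research lead behind), facing Race: Publish gives 0, Withhold gives 8. Proposed Withhold is best. ✓
Lab 2 (research lead even), facing Race: Publish gives 9, Withhold gives 5. Proposed Publish is best. ✓
Lab 2 (research lead ahead), facing Race: Publish gives 9, Withhold gives -8. Proposed Publish is best. ✓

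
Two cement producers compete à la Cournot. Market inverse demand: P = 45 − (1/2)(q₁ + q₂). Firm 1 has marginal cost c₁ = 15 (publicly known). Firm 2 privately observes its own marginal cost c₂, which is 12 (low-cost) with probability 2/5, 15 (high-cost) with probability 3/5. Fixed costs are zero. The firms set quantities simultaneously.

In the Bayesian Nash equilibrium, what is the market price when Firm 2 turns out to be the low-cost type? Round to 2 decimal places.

Type-c best response for Firm 2: q₂(c) = (45 − c) − q₁/2.
Firm 1 maximizes expected profit; its first-order condition is 45 − q₁ − (1/2)E[q₂] − 15 = 0.
Substituting E[q₂] and solving: E[c₂] = 13.8, so q₁ = (45 − 2·15 + 13.8)/(3/2) = 19.2.
q₂(low-cost) = 23.4, so P = 45 − (1/2)·(19.2 + 23.4) = 23.7.

23.70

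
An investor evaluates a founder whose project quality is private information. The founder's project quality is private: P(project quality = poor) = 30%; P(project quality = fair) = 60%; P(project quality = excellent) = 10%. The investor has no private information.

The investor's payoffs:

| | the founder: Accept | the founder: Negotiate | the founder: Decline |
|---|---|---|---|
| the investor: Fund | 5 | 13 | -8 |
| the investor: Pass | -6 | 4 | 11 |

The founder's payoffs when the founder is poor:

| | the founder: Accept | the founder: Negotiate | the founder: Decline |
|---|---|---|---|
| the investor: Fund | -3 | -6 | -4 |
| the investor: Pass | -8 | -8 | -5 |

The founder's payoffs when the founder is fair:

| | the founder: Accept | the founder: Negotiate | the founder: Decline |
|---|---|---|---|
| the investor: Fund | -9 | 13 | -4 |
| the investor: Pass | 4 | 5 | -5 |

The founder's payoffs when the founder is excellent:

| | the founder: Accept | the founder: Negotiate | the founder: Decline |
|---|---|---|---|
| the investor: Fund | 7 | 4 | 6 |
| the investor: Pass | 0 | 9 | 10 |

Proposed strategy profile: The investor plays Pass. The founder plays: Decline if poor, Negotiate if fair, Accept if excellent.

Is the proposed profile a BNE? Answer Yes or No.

No

A profile is a BNE iff every type of every player is best-responding given beliefs about the other side.
The investor plays Pass: E[Pass] = 0.3·(11) + 0.6·(4) + 0.1·(-6) = 5.1; E[Fund] = 5.9. Not best-responding. ✗
The founder (project quality poor), facing Pass: Accept gives -8, Negotiate gives -8, Decline gives -5. Proposed Decline is best. ✓
The founder (project quality fair), facing Pass: Accept gives 4, Negotiate gives 5, Decline gives -5. Proposed Negotiate is best. ✓
The founder (project quality excellent), facing Pass: Accept gives 0, Negotiate gives 9, Decline gives 10. Proposed Accept is not best — profitable deviation exists. ✗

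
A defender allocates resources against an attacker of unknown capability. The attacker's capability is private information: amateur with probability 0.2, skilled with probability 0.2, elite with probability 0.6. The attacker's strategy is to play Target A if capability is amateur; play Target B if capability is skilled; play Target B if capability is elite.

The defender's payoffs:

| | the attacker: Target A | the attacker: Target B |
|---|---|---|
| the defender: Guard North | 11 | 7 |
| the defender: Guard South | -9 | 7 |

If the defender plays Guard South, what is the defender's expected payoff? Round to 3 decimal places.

3.800

E[Guard South] = 0.2·(-9) + 0.2·7 + 0.6·7 = (-1.8) + 1.4 + 4.2 = 3.8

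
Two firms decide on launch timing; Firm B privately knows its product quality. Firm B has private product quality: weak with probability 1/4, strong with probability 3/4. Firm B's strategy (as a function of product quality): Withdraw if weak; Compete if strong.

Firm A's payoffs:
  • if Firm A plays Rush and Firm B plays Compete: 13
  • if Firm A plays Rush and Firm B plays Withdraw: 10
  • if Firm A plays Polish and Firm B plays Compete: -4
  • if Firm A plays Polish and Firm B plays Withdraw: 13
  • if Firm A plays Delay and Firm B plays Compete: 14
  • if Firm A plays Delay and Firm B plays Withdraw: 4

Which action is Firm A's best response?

E[Rush] = 1/4·(10) + 3/4·(13) = 49/4
E[Polish] = 1/4·(13) + 3/4·(-4) = 1/4
E[Delay] = 1/4·(4) + 3/4·(14) = 23/2
Best response: Rush (49/4 is the largest).

Rush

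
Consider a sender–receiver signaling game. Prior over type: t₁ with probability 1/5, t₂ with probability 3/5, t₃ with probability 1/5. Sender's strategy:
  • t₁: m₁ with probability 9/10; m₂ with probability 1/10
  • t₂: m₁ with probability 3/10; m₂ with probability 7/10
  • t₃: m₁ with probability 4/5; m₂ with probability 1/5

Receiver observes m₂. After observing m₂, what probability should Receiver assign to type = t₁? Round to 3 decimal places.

P(m₂) = (1/5)·(1/10) + (3/5)·(7/10) + (1/5)·(1/5) = 12/25
P(t₁ | m₂) = ((1/5)·(1/10)) / (12/25) = (1/50) / (12/25) = 1/24

0.042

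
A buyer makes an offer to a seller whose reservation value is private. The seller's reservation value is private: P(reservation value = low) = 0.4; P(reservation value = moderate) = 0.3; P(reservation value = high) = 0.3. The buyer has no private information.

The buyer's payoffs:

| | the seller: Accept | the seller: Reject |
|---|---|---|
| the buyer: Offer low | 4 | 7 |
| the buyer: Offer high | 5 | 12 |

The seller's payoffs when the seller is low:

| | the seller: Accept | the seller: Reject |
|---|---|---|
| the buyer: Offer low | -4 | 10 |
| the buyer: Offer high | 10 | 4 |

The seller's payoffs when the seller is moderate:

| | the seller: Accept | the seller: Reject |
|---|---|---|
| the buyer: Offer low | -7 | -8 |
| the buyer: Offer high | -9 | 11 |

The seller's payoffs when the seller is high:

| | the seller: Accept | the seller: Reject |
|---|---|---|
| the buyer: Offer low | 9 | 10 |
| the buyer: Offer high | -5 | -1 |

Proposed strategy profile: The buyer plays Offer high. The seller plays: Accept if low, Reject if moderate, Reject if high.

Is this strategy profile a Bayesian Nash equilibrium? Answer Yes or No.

The buyer plays Offer high: E[Offer high] = 0.4·(5) + 0.3·(12) + 0.3·(12) = 9.2; E[Offer low] = 5.8. Best-responding. ✓
The seller (reservation value low), facing Offer high: Accept gives 10, Reject gives 4. Proposed Accept is best. ✓
The seller (reservation value moderate), facing Offer high: Accept gives -9, Reject gives 11. Proposed Reject is best. ✓
The seller (reservation value high), facing Offer high: Accept gives -5, Reject gives -1. Proposed Reject is best. ✓

Yes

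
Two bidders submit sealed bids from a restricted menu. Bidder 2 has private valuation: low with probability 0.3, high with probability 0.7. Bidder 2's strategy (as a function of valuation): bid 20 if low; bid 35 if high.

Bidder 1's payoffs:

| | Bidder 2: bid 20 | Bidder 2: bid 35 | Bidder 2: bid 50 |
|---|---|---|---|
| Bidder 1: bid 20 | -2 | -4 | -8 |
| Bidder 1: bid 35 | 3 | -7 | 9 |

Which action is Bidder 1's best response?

E[bid 20] = 0.3·(-2) + 0.7·(-4) = -3.4
E[bid 35] = 0.3·(3) + 0.7·(-7) = -4
Best response: bid 20 (-3.4 is the largest).

bid 20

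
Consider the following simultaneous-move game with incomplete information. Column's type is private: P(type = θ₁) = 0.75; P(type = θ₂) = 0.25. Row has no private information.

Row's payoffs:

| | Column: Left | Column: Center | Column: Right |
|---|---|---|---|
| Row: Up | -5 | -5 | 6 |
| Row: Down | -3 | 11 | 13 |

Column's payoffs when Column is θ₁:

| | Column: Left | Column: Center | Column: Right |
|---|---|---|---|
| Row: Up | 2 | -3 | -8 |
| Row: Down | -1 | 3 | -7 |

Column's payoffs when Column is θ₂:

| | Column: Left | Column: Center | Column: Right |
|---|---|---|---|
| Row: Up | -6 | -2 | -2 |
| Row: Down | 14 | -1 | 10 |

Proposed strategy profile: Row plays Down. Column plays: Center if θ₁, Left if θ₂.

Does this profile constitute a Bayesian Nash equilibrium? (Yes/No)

Yes

A profile is a BNE iff every type of every player is best-responding given beliefs about the other side.
Row plays Down: E[Down] = 0.75·(11) + 0.25·(-3) = 7.5; E[Up] = -5. Best-responding. ✓
Column (type θ₁), facing Down: Left gives -1, Center gives 3, Right gives -7. Proposed Center is best. ✓
Column (type θ₂), facing Down: Left gives 14, Center gives -1, Right gives 10. Proposed Left is best. ✓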